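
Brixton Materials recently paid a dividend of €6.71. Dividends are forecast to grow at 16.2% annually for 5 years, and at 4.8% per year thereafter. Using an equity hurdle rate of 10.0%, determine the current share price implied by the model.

€217.56

Two-stage DDM. Project D₁…D_5 at 0.162, terminal growth 0.048, discount at r = 0.1.
D_1 = 7.7970
D_2 = 9.0601
D_3 = 10.5279
D_4 = 12.2334
D_5 = 14.2152
Terminal value at t=5: TV = D_6/(r−g) = 14.8975/(0.1−0.048) = 286.4911
P₀ = 7.7970/(1+0.1)^1 + 9.0601/(1+0.1)^2 + 10.5279/(1+0.1)^3 + 12.2334/(1+0.1)^4 + 14.2152/(1+0.1)^5 + 286.4911/(1+0.1)^5 = 217.5562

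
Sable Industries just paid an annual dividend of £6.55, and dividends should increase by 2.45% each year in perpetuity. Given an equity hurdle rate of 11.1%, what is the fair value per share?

£77.58

Gordon growth model: P₀ = D₁/(r − g). D₁ = 6.55 × (1 + 0.0245) = 6.7105.
P₀ = 6.7105 / (0.111 − 0.0245) = 6.7105 / 0.0865 = 77.5777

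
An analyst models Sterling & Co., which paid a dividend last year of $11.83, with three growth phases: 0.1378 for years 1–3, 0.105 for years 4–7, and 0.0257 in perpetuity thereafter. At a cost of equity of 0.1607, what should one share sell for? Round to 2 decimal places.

Three-stage DDM. Project D₁…D_7; terminal Gordon value at t=7 with g = 0.0257; discount at r = 0.1607.
D_1 = 13.4602
D_2 = 15.3150
D_3 = 17.4254
D_4 = 19.2551
D_5 = 21.2768
D_6 = 23.5109
D_7 = 25.9796
TV_7 = 26.6472/(0.1607−0.0257) = 197.3869
P₀ = Σ Dₜ/(1+r)ᵗ + TV_7/(1+r)^7 = 143.1320

$143.13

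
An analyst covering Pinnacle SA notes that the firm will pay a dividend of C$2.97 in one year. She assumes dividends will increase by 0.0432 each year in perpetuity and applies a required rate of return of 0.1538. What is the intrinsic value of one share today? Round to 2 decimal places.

Gordon growth model: P₀ = D₁/(r − g), with D₁ = 2.97 given directly.
P₀ = 2.9700 / (0.1538 − 0.0432) = 2.9700 / 0.1106 = 26.8535

C$26.85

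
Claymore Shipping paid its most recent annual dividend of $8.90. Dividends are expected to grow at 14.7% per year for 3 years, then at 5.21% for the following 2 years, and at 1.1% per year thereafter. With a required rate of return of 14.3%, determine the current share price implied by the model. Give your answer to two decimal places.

$101.15

Three-stage DDM. Project D₁…D_5; terminal Gordon value at t=5 with g = 0.011; discount at r = 0.143.
D_1 = 10.2083
D_2 = 11.7089
D_3 = 13.4301
D_4 = 14.1298
D_5 = 14.8660
TV_5 = 15.0295/(0.143−0.011) = 113.8601
P₀ = Σ Dₜ/(1+r)ᵗ + TV_5/(1+r)^5 = 101.1493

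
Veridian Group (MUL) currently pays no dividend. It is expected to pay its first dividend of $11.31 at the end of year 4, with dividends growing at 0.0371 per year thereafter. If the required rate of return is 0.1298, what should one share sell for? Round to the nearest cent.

Deferred-dividend DDM. At t=3 the remaining stream is a growing perpetuity with first payment D_4 = 11.31.
V_3 = D_4/(r−g) = 11.31/(0.1298−0.0371) = 122.0065
P₀ = V_3/(1+r)^3 = 122.0065/(1+0.1298)^3 = 84.6015

$84.60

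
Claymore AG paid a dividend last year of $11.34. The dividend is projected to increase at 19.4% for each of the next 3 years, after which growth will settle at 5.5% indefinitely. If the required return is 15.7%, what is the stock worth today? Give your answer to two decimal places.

Two-stage DDM. Project D₁…D_3 at 0.194, terminal growth 0.055, discount at r = 0.157.
D_1 = 13.5400
D_2 = 16.1667
D_3 = 19.3031
Terminal value at t=3: TV = D_4/(r−g) = 20.3647/(0.157−0.055) = 199.6541
P₀ = 13.5400/(1+0.157)^1 + 16.1667/(1+0.157)^2 + 19.3031/(1+0.157)^3 + 199.6541/(1+0.157)^3 = 165.1501

$165.15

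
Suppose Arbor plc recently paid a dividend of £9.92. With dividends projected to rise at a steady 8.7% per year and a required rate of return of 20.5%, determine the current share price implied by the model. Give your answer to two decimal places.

£91.38

Gordon growth model: P₀ = D₁/(r − g). D₁ = 9.92 × (1 + 0.087) = 10.7830.
P₀ = 10.7830 / (0.205 − 0.087) = 10.7830 / 0.118 = 91.3817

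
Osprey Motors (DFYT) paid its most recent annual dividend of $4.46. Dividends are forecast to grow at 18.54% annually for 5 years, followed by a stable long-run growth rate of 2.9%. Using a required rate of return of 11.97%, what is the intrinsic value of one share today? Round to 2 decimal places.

Two-stage DDM. Project D₁…D_5 at 0.1854, terminal growth 0.029, discount at r = 0.1197.
D_1 = 5.2869
D_2 = 6.2671
D_3 = 7.4290
D_4 = 8.8063
D_5 = 10.4390
Terminal value at t=5: TV = D_6/(r−g) = 10.7417/(0.1197−0.029) = 118.4316
P₀ = 5.2869/(1+0.1197)^1 + 6.2671/(1+0.1197)^2 + 7.4290/(1+0.1197)^3 + 8.8063/(1+0.1197)^4 + 10.4390/(1+0.1197)^5 + 118.4316/(1+0.1197)^5 = 93.8377

$93.84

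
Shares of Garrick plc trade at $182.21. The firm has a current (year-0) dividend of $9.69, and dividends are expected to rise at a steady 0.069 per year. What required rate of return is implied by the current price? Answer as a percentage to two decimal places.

Rearranging the constant-growth DDM: r = D₁/P₀ + g.
D₁ = 9.69 × (1 + 0.069) = 10.3586.
r = 10.3586 / 182.21 + 0.069 = 0.05685 + 0.069 = 0.12585

12.58%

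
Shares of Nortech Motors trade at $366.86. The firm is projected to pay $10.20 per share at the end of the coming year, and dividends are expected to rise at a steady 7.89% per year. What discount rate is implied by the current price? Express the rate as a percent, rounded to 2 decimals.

10.67%

Rearranging the constant-growth DDM: r = D₁/P₀ + g.
r = 10.2000 / 366.86 + 0.0789 = 0.02780 + 0.0789 = 0.10670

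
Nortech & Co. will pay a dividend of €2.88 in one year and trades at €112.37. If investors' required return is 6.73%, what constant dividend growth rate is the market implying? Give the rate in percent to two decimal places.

4.17%

From P₀ = D₁/(r − g), the implied growth is g = r − D₁/P₀.
g = 0.0673 − 2.88/112.37 = 0.0673 − 0.02563 = 0.04167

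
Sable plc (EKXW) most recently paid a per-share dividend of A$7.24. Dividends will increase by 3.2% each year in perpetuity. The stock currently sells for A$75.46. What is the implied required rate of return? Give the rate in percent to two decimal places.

Rearranging the constant-growth DDM: r = D₁/P₀ + g.
D₁ = 7.24 × (1 + 0.032) = 7.4717.
r = 7.4717 / 75.46 + 0.032 = 0.09902 + 0.032 = 0.13102

13.10%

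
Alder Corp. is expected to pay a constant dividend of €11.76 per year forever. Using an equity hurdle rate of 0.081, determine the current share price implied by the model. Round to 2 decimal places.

Zero-growth DDM (perpetuity): P₀ = D/r = 11.76 / 0.081 = 145.1852

€145.19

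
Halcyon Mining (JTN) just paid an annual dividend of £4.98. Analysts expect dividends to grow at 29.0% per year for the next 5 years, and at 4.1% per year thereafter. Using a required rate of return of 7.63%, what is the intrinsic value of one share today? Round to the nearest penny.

£407.53

Two-stage DDM. Project D₁…D_5 at 0.29, terminal growth 0.041, discount at r = 0.0763.
D_1 = 6.4242
D_2 = 8.2872
D_3 = 10.6905
D_4 = 13.7908
D_5 = 17.7901
Terminal value at t=5: TV = D_6/(r−g) = 18.5195/(0.0763−0.041) = 524.6310
P₀ = 6.4242/(1+0.0763)^1 + 8.2872/(1+0.0763)^2 + 10.6905/(1+0.0763)^3 + 13.7908/(1+0.0763)^4 + 17.7901/(1+0.0763)^5 + 524.6310/(1+0.0763)^5 = 407.5255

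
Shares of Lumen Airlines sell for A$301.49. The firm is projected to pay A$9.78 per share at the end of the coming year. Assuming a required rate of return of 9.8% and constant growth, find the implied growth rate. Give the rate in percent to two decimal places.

From P₀ = D₁/(r − g), the implied growth is g = r − D₁/P₀.
g = 0.098 − 9.78/301.49 = 0.098 − 0.03244 = 0.06556

6.56%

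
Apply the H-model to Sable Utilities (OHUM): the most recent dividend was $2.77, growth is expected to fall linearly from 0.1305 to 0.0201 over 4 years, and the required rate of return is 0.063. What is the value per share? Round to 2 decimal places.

H-model: P₀ = D₀[(1+g_L) + H(g_S−g_L)]/(r−g_L), with H = 4/2 = 2.
P₀ = 2.77 × [(1+0.0201) + 2×(0.1305−0.0201)] / (0.063−0.0201)
   = 2.77 × 1.2409 / 0.0429 = 80.1234

$80.12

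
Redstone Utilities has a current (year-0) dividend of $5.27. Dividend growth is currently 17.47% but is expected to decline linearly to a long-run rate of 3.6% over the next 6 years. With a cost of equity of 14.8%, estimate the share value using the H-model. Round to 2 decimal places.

H-model: P₀ = D₀[(1+g_L) + H(g_S−g_L)]/(r−g_L), with H = 6/2 = 3.
P₀ = 5.27 × [(1+0.036) + 3×(0.1747−0.036)] / (0.148−0.036)
   = 5.27 × 1.4521 / 0.112 = 68.3265

$68.33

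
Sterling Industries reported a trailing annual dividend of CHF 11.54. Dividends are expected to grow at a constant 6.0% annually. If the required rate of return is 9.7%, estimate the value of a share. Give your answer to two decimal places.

Gordon growth model: P₀ = D₁/(r − g). D₁ = 11.54 × (1 + 0.06) = 12.2324.
P₀ = 12.2324 / (0.097 − 0.06) = 12.2324 / 0.037 = 330.6054

CHF 330.61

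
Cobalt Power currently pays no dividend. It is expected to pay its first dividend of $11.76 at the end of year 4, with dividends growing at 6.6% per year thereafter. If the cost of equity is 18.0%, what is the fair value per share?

$62.79

Deferred-dividend DDM. At t=3 the remaining stream is a growing perpetuity with first payment D_4 = 11.76.
V_3 = D_4/(r−g) = 11.76/(0.18−0.066) = 103.1579
P₀ = V_3/(1+r)^3 = 103.1579/(1+0.18)^3 = 62.7851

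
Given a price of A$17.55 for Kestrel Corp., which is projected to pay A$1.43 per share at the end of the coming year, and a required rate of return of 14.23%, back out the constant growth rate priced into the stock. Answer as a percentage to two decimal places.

From P₀ = D₁/(r − g), the implied growth is g = r − D₁/P₀.
g = 0.1423 − 1.43/17.55 = 0.1423 − 0.08148 = 0.06082

6.08%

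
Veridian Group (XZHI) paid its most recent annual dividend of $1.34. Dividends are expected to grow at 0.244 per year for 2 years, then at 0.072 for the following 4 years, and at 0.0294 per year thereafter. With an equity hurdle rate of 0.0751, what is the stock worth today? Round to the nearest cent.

$50.42

Three-stage DDM. Project D₁…D_6; terminal Gordon value at t=6 with g = 0.0294; discount at r = 0.0751.
D_1 = 1.6670
D_2 = 2.0737
D_3 = 2.2230
D_4 = 2.3831
D_5 = 2.5546
D_6 = 2.7386
TV_6 = 2.8191/(0.0751−0.0294) = 61.6869
P₀ = Σ Dₜ/(1+r)ᵗ + TV_6/(1+r)^6 = 50.4179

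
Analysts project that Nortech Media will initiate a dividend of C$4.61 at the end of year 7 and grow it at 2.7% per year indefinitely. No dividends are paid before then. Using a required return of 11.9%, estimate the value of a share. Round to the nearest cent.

C$25.52

Deferred-dividend DDM. At t=6 the remaining stream is a growing perpetuity with first payment D_7 = 4.61.
V_6 = D_7/(r−g) = 4.61/(0.119−0.027) = 50.1087
P₀ = V_6/(1+r)^6 = 50.1087/(1+0.119)^6 = 25.5231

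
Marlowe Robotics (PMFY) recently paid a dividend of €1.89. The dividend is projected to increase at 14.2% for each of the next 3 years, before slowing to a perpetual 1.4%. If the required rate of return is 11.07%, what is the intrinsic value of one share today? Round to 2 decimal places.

€27.54

Two-stage DDM. Project D₁…D_3 at 0.142, terminal growth 0.014, discount at r = 0.1107.
D_1 = 2.1584
D_2 = 2.4649
D_3 = 2.8149
Terminal value at t=3: TV = D_4/(r−g) = 2.8543/(0.1107−0.014) = 29.5170
P₀ = 2.1584/(1+0.1107)^1 + 2.4649/(1+0.1107)^2 + 2.8149/(1+0.1107)^3 + 29.5170/(1+0.1107)^3 = 27.5374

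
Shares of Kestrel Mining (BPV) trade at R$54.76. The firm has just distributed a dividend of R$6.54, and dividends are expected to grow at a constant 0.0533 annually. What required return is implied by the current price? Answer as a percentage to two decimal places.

Rearranging the constant-growth DDM: r = D₁/P₀ + g.
D₁ = 6.54 × (1 + 0.0533) = 6.8886.
r = 6.8886 / 54.76 + 0.0533 = 0.12580 + 0.0533 = 0.17910

17.91%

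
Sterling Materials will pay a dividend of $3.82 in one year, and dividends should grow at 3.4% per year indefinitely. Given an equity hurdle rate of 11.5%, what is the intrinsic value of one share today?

Gordon growth model: P₀ = D₁/(r − g), with D₁ = 3.82 given directly.
P₀ = 3.8200 / (0.115 − 0.034) = 3.8200 / 0.081 = 47.1605

$47.16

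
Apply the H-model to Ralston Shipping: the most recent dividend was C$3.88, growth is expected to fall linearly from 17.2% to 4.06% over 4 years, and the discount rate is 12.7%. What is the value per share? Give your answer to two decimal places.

C$58.53

H-model: P₀ = D₀[(1+g_L) + H(g_S−g_L)]/(r−g_L), with H = 4/2 = 2.
P₀ = 3.88 × [(1+0.0406) + 2×(0.172−0.0406)] / (0.127−0.0406)
   = 3.88 × 1.3034 / 0.0864 = 58.5323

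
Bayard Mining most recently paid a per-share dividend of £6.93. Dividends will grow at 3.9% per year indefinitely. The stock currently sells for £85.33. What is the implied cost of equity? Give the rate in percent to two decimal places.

Rearranging the constant-growth DDM: r = D₁/P₀ + g.
D₁ = 6.93 × (1 + 0.039) = 7.2003.
r = 7.2003 / 85.33 + 0.039 = 0.08438 + 0.039 = 0.12338

12.34%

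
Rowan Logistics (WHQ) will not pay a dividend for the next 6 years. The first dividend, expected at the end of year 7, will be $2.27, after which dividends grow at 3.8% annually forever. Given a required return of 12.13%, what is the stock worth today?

$13.71

Deferred-dividend DDM. At t=6 the remaining stream is a growing perpetuity with first payment D_7 = 2.27.
V_6 = D_7/(r−g) = 2.27/(0.1213−0.038) = 27.2509
P₀ = V_6/(1+r)^6 = 27.2509/(1+0.1213)^6 = 13.7104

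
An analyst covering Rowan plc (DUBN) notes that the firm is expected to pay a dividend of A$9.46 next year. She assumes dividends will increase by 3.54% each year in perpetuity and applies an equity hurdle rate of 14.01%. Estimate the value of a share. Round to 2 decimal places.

A$90.35

Gordon growth model: P₀ = D₁/(r − g), with D₁ = 9.46 given directly.
P₀ = 9.4600 / (0.1401 − 0.0354) = 9.4600 / 0.1047 = 90.3534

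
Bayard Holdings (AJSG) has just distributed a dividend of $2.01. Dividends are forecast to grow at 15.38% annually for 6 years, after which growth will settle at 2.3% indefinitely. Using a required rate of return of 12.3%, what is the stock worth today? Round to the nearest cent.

Two-stage DDM. Project D₁…D_6 at 0.1538, terminal growth 0.023, discount at r = 0.123.
D_1 = 2.3191
D_2 = 2.6758
D_3 = 3.0874
D_4 = 3.5622
D_5 = 4.1101
D_6 = 4.7422
Terminal value at t=6: TV = D_7/(r−g) = 4.8513/(0.123−0.023) = 48.5126
P₀ = 2.3191/(1+0.123)^1 + 2.6758/(1+0.123)^2 + 3.0874/(1+0.123)^3 + 3.5622/(1+0.123)^4 + 4.1101/(1+0.123)^5 + 4.7422/(1+0.123)^6 + 48.5126/(1+0.123)^6 = 37.4588

$37.46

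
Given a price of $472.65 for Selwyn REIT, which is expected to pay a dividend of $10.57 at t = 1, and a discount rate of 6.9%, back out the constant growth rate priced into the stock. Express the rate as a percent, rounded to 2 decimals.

4.66%

From P₀ = D₁/(r − g), the implied growth is g = r − D₁/P₀.
g = 0.069 − 10.57/472.65 = 0.069 − 0.02236 = 0.04664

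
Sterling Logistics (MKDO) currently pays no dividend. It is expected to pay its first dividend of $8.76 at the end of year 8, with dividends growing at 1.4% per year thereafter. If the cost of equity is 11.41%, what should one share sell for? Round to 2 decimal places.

Deferred-dividend DDM. At t=7 the remaining stream is a growing perpetuity with first payment D_8 = 8.76.
V_7 = D_8/(r−g) = 8.76/(0.1141−0.014) = 87.5125
P₀ = V_7/(1+r)^7 = 87.5125/(1+0.1141)^7 = 41.0772

$41.08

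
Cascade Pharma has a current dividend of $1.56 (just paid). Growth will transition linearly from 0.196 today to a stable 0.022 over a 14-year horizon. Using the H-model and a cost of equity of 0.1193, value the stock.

H-model: P₀ = D₀[(1+g_L) + H(g_S−g_L)]/(r−g_L), with H = 14/2 = 7.
P₀ = 1.56 × [(1+0.022) + 7×(0.196−0.022)] / (0.1193−0.022)
   = 1.56 × 2.2400 / 0.0973 = 35.9137

$35.91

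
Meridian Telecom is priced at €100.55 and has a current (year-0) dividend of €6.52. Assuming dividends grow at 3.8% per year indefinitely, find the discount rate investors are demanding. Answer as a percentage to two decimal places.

Rearranging the constant-growth DDM: r = D₁/P₀ + g.
D₁ = 6.52 × (1 + 0.038) = 6.7678.
r = 6.7678 / 100.55 + 0.038 = 0.06731 + 0.038 = 0.10531

10.53%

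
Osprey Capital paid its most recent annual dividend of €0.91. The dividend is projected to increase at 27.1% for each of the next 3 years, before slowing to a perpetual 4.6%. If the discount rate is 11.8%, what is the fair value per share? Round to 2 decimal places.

€22.97

Two-stage DDM. Project D₁…D_3 at 0.271, terminal growth 0.046, discount at r = 0.118.
D_1 = 1.1566
D_2 = 1.4701
D_3 = 1.8684
Terminal value at t=3: TV = D_4/(r−g) = 1.9544/(0.118−0.046) = 27.1442
P₀ = 1.1566/(1+0.118)^1 + 1.4701/(1+0.118)^2 + 1.8684/(1+0.118)^3 + 27.1442/(1+0.118)^3 = 22.9723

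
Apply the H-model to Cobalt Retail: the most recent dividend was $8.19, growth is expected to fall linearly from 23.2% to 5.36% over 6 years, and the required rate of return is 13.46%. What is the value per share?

$160.65

H-model: P₀ = D₀[(1+g_L) + H(g_S−g_L)]/(r−g_L), with H = 6/2 = 3.
P₀ = 8.19 × [(1+0.0536) + 3×(0.232−0.0536)] / (0.1346−0.0536)
   = 8.19 × 1.5888 / 0.081 = 160.6453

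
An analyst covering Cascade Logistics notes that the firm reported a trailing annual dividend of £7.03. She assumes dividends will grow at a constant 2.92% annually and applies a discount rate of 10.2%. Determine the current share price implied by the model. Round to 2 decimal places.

£99.39

Gordon growth model: P₀ = D₁/(r − g). D₁ = 7.03 × (1 + 0.0292) = 7.2353.
P₀ = 7.2353 / (0.102 − 0.0292) = 7.2353 / 0.0728 = 99.3857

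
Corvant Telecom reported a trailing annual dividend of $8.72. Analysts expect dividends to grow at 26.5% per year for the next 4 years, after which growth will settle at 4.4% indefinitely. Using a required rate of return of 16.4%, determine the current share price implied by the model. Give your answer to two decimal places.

$148.96

Two-stage DDM. Project D₁…D_4 at 0.265, terminal growth 0.044, discount at r = 0.164.
D_1 = 11.0308
D_2 = 13.9540
D_3 = 17.6518
D_4 = 22.3295
Terminal value at t=4: TV = D_5/(r−g) = 23.3120/(0.164−0.044) = 194.2665
P₀ = 11.0308/(1+0.164)^1 + 13.9540/(1+0.164)^2 + 17.6518/(1+0.164)^3 + 22.3295/(1+0.164)^4 + 194.2665/(1+0.164)^4 = 148.9563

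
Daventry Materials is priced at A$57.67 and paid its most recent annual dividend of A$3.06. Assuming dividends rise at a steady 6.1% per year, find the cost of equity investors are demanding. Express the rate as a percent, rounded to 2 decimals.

11.73%

Rearranging the constant-growth DDM: r = D₁/P₀ + g.
D₁ = 3.06 × (1 + 0.061) = 3.2467.
r = 3.2467 / 57.67 + 0.061 = 0.05630 + 0.061 = 0.11730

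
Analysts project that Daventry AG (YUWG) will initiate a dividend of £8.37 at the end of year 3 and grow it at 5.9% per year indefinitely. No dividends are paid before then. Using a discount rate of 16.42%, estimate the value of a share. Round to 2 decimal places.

£58.70

Deferred-dividend DDM. At t=2 the remaining stream is a growing perpetuity with first payment D_3 = 8.37.
V_2 = D_3/(r−g) = 8.37/(0.1642−0.059) = 79.5627
P₀ = V_2/(1+r)^2 = 79.5627/(1+0.1642)^2 = 58.7022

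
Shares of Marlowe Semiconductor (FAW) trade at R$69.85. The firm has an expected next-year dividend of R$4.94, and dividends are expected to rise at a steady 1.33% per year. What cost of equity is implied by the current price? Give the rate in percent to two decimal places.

Rearranging the constant-growth DDM: r = D₁/P₀ + g.
r = 4.9400 / 69.85 + 0.0133 = 0.07072 + 0.0133 = 0.08402

8.40%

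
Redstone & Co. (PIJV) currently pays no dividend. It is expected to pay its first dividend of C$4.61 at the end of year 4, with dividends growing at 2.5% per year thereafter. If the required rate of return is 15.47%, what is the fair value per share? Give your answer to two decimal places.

Deferred-dividend DDM. At t=3 the remaining stream is a growing perpetuity with first payment D_4 = 4.61.
V_3 = D_4/(r−g) = 4.61/(0.1547−0.025) = 35.5436
P₀ = V_3/(1+r)^3 = 35.5436/(1+0.1547)^3 = 23.0863

C$23.09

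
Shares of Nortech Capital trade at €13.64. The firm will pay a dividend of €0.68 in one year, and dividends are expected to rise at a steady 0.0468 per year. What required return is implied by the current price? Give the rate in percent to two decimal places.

9.67%

Rearranging the constant-growth DDM: r = D₁/P₀ + g.
r = 0.6800 / 13.64 + 0.0468 = 0.04985 + 0.0468 = 0.09665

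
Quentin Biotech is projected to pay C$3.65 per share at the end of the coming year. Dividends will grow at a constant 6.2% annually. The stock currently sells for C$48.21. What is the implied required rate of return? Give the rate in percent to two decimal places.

13.77%

Rearranging the constant-growth DDM: r = D₁/P₀ + g.
r = 3.6500 / 48.21 + 0.062 = 0.07571 + 0.062 = 0.13771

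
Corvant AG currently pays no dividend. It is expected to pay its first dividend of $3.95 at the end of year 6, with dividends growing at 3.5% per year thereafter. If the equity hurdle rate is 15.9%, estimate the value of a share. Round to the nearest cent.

Deferred-dividend DDM. At t=5 the remaining stream is a growing perpetuity with first payment D_6 = 3.95.
V_5 = D_6/(r−g) = 3.95/(0.159−0.035) = 31.8548
P₀ = V_5/(1+r)^5 = 31.8548/(1+0.159)^5 = 15.2320

$15.23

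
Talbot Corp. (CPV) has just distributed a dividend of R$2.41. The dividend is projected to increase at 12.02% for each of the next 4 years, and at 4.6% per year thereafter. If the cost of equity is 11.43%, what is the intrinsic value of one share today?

R$47.46

Two-stage DDM. Project D₁…D_4 at 0.1202, terminal growth 0.046, discount at r = 0.1143.
D_1 = 2.6997
D_2 = 3.0242
D_3 = 3.3877
D_4 = 3.7949
Terminal value at t=4: TV = D_5/(r−g) = 3.9695/(0.1143−0.046) = 58.1180
P₀ = 2.6997/(1+0.1143)^1 + 3.0242/(1+0.1143)^2 + 3.3877/(1+0.1143)^3 + 3.7949/(1+0.1143)^4 + 58.1180/(1+0.1143)^4 = 47.4648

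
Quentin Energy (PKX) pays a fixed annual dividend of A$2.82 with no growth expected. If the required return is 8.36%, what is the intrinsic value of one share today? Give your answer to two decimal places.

A$33.73

Zero-growth DDM (perpetuity): P₀ = D/r = 2.82 / 0.0836 = 33.7321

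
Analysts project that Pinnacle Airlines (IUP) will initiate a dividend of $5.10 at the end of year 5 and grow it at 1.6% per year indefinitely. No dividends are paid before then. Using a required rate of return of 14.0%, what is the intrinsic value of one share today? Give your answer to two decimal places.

Deferred-dividend DDM. At t=4 the remaining stream is a growing perpetuity with first payment D_5 = 5.10.
V_4 = D_5/(r−g) = 5.10/(0.14−0.016) = 41.1290
P₀ = V_4/(1+r)^4 = 41.1290/(1+0.14)^4 = 24.3517

$24.35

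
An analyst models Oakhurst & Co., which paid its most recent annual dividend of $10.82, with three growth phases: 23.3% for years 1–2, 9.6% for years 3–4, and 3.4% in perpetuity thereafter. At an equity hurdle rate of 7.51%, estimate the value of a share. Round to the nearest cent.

$428.04

Three-stage DDM. Project D₁…D_4; terminal Gordon value at t=4 with g = 0.034; discount at r = 0.0751.
D_1 = 13.3411
D_2 = 16.4495
D_3 = 18.0287
D_4 = 19.7594
TV_4 = 20.4313/(0.0751−0.034) = 497.1108
P₀ = Σ Dₜ/(1+r)ᵗ + TV_4/(1+r)^4 = 428.0379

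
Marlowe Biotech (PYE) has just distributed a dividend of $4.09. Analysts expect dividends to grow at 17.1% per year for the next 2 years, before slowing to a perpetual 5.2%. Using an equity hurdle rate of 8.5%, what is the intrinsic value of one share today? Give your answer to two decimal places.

$161.05

Two-stage DDM. Project D₁…D_2 at 0.171, terminal growth 0.052, discount at r = 0.085.
D_1 = 4.7894
D_2 = 5.6084
Terminal value at t=2: TV = D_3/(r−g) = 5.9000/(0.085−0.052) = 178.7882
P₀ = 4.7894/(1+0.085)^1 + 5.6084/(1+0.085)^2 + 178.7882/(1+0.085)^2 = 161.0508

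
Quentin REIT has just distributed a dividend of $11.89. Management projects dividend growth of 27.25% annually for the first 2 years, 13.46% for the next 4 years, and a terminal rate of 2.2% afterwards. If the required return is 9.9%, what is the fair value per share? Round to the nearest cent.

Three-stage DDM. Project D₁…D_6; terminal Gordon value at t=6 with g = 0.022; discount at r = 0.099.
D_1 = 15.1300
D_2 = 19.2530
D_3 = 21.8444
D_4 = 24.7847
D_5 = 28.1207
D_6 = 31.9057
TV_6 = 32.6076/(0.099−0.022) = 423.4759
P₀ = Σ Dₜ/(1+r)ᵗ + TV_6/(1+r)^6 = 339.1524

$339.15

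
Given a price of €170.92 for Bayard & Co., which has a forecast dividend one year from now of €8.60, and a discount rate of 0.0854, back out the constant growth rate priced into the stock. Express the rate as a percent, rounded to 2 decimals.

3.51%

From P₀ = D₁/(r − g), the implied growth is g = r − D₁/P₀.
g = 0.0854 − 8.60/170.92 = 0.0854 − 0.05032 = 0.03508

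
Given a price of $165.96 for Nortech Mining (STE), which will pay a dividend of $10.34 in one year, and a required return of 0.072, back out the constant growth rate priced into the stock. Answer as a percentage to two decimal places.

From P₀ = D₁/(r − g), the implied growth is g = r − D₁/P₀.
g = 0.072 − 10.34/165.96 = 0.072 − 0.06230 = 0.00970

0.97%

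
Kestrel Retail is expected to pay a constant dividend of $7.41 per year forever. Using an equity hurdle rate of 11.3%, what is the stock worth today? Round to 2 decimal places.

Zero-growth DDM (perpetuity): P₀ = D/r = 7.41 / 0.113 = 65.5752

$65.58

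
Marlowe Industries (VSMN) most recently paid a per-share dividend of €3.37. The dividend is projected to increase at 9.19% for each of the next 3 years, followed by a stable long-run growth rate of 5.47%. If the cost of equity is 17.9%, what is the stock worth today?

€31.40

Two-stage DDM. Project D₁…D_3 at 0.0919, terminal growth 0.0547, discount at r = 0.179.
D_1 = 3.6797
D_2 = 4.0179
D_3 = 4.3871
Terminal value at t=3: TV = D_4/(r−g) = 4.6271/(0.179−0.0547) = 37.2251
P₀ = 3.6797/(1+0.179)^1 + 4.0179/(1+0.179)^2 + 4.3871/(1+0.179)^3 + 37.2251/(1+0.179)^3 = 31.4025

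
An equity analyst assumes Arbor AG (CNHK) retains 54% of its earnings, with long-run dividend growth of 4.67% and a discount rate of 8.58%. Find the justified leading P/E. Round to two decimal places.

Payout ratio b = 1 − 0.54 = 0.46.
Justified leading P/E = b/(r−g) = 0.46/(0.0858−0.0467) = 11.7647

11.76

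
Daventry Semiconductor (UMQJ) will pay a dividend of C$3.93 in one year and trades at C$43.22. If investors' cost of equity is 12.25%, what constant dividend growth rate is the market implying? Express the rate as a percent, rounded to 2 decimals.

From P₀ = D₁/(r − g), the implied growth is g = r − D₁/P₀.
g = 0.1225 − 3.93/43.22 = 0.1225 − 0.09093 = 0.03157

3.16%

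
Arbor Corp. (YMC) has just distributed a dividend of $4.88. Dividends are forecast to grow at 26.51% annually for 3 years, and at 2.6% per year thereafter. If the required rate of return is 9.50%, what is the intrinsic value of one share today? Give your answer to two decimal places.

$131.58

Two-stage DDM. Project D₁…D_3 at 0.2651, terminal growth 0.026, discount at r = 0.095.
D_1 = 6.1737
D_2 = 7.8103
D_3 = 9.8809
Terminal value at t=3: TV = D_4/(r−g) = 10.1378/(0.095−0.026) = 146.9240
P₀ = 6.1737/(1+0.095)^1 + 7.8103/(1+0.095)^2 + 9.8809/(1+0.095)^3 + 146.9240/(1+0.095)^3 = 131.5830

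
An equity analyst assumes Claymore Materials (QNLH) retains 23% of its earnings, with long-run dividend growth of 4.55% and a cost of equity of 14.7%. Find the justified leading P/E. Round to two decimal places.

7.59

Payout ratio b = 1 − 0.23 = 0.77.
Justified leading P/E = b/(r−g) = 0.77/(0.147−0.0455) = 7.5862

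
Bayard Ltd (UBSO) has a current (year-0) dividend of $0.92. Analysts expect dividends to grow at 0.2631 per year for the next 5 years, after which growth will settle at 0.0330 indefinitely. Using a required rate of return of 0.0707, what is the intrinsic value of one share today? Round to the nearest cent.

$65.36

Two-stage DDM. Project D₁…D_5 at 0.2631, terminal growth 0.033, discount at r = 0.0707.
D_1 = 1.1621
D_2 = 1.4678
D_3 = 1.8540
D_4 = 2.3417
D_5 = 2.9579
Terminal value at t=5: TV = D_6/(r−g) = 3.0555/(0.0707−0.033) = 81.0467
P₀ = 1.1621/(1+0.0707)^1 + 1.4678/(1+0.0707)^2 + 1.8540/(1+0.0707)^3 + 2.3417/(1+0.0707)^4 + 2.9579/(1+0.0707)^5 + 81.0467/(1+0.0707)^5 = 65.3565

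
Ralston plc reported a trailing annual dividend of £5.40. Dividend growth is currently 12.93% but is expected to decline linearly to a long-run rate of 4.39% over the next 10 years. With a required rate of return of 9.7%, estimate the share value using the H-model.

£149.58

H-model: P₀ = D₀[(1+g_L) + H(g_S−g_L)]/(r−g_L), with H = 10/2 = 5.
P₀ = 5.40 × [(1+0.0439) + 5×(0.1293−0.0439)] / (0.097−0.0439)
   = 5.40 × 1.4709 / 0.0531 = 149.5831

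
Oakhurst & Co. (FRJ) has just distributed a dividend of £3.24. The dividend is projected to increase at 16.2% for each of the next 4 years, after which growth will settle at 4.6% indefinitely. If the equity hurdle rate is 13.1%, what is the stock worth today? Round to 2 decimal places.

£58.30

Two-stage DDM. Project D₁…D_4 at 0.162, terminal growth 0.046, discount at r = 0.131.
D_1 = 3.7649
D_2 = 4.3748
D_3 = 5.0835
D_4 = 5.9070
Terminal value at t=4: TV = D_5/(r−g) = 6.1788/(0.131−0.046) = 72.6913
P₀ = 3.7649/(1+0.131)^1 + 4.3748/(1+0.131)^2 + 5.0835/(1+0.131)^3 + 5.9070/(1+0.131)^4 + 72.6913/(1+0.131)^4 = 58.2982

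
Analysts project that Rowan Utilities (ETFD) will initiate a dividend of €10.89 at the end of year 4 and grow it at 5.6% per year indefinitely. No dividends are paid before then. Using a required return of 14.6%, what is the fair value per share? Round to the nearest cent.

€80.40

Deferred-dividend DDM. At t=3 the remaining stream is a growing perpetuity with first payment D_4 = 10.89.
V_3 = D_4/(r−g) = 10.89/(0.146−0.056) = 121.0000
P₀ = V_3/(1+r)^3 = 121.0000/(1+0.146)^3 = 80.3955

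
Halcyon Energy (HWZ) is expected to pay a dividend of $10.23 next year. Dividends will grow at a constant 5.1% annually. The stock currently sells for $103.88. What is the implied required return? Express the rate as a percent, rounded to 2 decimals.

Rearranging the constant-growth DDM: r = D₁/P₀ + g.
r = 10.2300 / 103.88 + 0.051 = 0.09848 + 0.051 = 0.14948

14.95%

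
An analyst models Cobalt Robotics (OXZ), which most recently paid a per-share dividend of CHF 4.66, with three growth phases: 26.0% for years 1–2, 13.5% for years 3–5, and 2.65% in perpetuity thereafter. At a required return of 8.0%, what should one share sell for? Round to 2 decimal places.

CHF 174.07

Three-stage DDM. Project D₁…D_5; terminal Gordon value at t=5 with g = 0.0265; discount at r = 0.08.
D_1 = 5.8716
D_2 = 7.3982
D_3 = 8.3970
D_4 = 9.5306
D_5 = 10.8172
TV_5 = 11.1038/(0.08−0.0265) = 207.5486
P₀ = Σ Dₜ/(1+r)ᵗ + TV_5/(1+r)^5 = 174.0666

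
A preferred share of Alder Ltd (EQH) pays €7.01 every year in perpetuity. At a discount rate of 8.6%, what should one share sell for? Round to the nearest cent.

€81.51

Zero-growth DDM (perpetuity): P₀ = D/r = 7.01 / 0.086 = 81.5116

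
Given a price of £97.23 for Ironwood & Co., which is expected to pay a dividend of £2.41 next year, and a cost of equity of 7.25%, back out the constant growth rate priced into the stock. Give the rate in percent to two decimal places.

4.77%

From P₀ = D₁/(r − g), the implied growth is g = r − D₁/P₀.
g = 0.0725 − 2.41/97.23 = 0.0725 − 0.02479 = 0.04771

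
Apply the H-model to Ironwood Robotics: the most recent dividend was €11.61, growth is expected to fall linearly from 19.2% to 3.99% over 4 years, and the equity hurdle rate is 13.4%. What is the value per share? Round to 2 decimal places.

H-model: P₀ = D₀[(1+g_L) + H(g_S−g_L)]/(r−g_L), with H = 4/2 = 2.
P₀ = 11.61 × [(1+0.0399) + 2×(0.192−0.0399)] / (0.134−0.0399)
   = 11.61 × 1.3441 / 0.0941 = 165.8342

€165.83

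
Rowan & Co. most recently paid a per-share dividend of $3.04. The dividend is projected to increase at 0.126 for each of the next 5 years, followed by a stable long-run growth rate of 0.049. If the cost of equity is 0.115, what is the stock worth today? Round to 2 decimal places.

$66.40

Two-stage DDM. Project D₁…D_5 at 0.126, terminal growth 0.049, discount at r = 0.115.
D_1 = 3.4230
D_2 = 3.8543
D_3 = 4.3400
D_4 = 4.8868
D_5 = 5.5026
Terminal value at t=5: TV = D_6/(r−g) = 5.7722/(0.115−0.049) = 87.4575
P₀ = 3.4230/(1+0.115)^1 + 3.8543/(1+0.115)^2 + 4.3400/(1+0.115)^3 + 4.8868/(1+0.115)^4 + 5.5026/(1+0.115)^5 + 87.4575/(1+0.115)^5 = 66.4043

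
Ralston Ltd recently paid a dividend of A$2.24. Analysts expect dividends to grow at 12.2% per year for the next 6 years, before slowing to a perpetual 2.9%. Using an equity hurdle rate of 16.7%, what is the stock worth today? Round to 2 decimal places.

Two-stage DDM. Project D₁…D_6 at 0.122, terminal growth 0.029, discount at r = 0.167.
D_1 = 2.5133
D_2 = 2.8199
D_3 = 3.1639
D_4 = 3.5499
D_5 = 3.9830
D_6 = 4.4689
Terminal value at t=6: TV = D_7/(r−g) = 4.5985/(0.167−0.029) = 33.3228
P₀ = 2.5133/(1+0.167)^1 + 2.8199/(1+0.167)^2 + 3.1639/(1+0.167)^3 + 3.5499/(1+0.167)^4 + 3.9830/(1+0.167)^5 + 4.4689/(1+0.167)^6 + 33.3228/(1+0.167)^6 = 24.9305

A$24.93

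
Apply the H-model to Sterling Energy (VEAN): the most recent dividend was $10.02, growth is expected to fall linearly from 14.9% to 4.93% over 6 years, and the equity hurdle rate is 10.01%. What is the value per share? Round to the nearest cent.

$265.96

H-model: P₀ = D₀[(1+g_L) + H(g_S−g_L)]/(r−g_L), with H = 6/2 = 3.
P₀ = 10.02 × [(1+0.0493) + 3×(0.149−0.0493)] / (0.1001−0.0493)
   = 10.02 × 1.3484 / 0.0508 = 265.9639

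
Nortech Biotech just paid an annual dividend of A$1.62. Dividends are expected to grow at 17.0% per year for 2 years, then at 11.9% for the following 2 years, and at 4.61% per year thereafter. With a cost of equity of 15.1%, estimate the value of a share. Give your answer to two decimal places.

Three-stage DDM. Project D₁…D_4; terminal Gordon value at t=4 with g = 0.0461; discount at r = 0.151.
D_1 = 1.8954
D_2 = 2.2176
D_3 = 2.4815
D_4 = 2.7768
TV_4 = 2.9048/(0.151−0.0461) = 27.6914
P₀ = Σ Dₜ/(1+r)ᵗ + TV_4/(1+r)^4 = 22.3079

A$22.31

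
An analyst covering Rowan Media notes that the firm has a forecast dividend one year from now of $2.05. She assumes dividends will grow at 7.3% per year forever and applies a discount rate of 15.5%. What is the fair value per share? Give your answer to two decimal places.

$25.00

Gordon growth model: P₀ = D₁/(r − g), with D₁ = 2.05 given directly.
P₀ = 2.0500 / (0.155 − 0.073) = 2.0500 / 0.082 = 25.0000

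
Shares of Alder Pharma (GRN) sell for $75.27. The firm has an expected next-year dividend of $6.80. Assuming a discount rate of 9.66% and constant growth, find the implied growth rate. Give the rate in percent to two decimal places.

0.63%

From P₀ = D₁/(r − g), the implied growth is g = r − D₁/P₀.
g = 0.0966 − 6.80/75.27 = 0.0966 − 0.09034 = 0.00626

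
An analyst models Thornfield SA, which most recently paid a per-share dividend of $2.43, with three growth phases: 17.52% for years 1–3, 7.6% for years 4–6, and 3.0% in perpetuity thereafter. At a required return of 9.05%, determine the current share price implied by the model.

$67.11

Three-stage DDM. Project D₁…D_6; terminal Gordon value at t=6 with g = 0.03; discount at r = 0.0905.
D_1 = 2.8557
D_2 = 3.3561
D_3 = 3.9440
D_4 = 4.2438
D_5 = 4.5663
D_6 = 4.9134
TV_6 = 5.0608/(0.0905−0.03) = 83.6489
P₀ = Σ Dₜ/(1+r)ᵗ + TV_6/(1+r)^6 = 67.1058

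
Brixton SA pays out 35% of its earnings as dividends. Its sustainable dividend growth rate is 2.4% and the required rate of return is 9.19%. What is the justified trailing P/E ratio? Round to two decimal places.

5.28

Justified trailing P/E = b(1+g)/(r−g) = 0.35×(1+0.024)/(0.0919−0.024) = 5.2784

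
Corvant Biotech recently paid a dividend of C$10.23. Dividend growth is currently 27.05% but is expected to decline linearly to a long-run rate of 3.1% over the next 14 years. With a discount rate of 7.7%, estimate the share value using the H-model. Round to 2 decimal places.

H-model: P₀ = D₀[(1+g_L) + H(g_S−g_L)]/(r−g_L), with H = 14/2 = 7.
P₀ = 10.23 × [(1+0.031) + 7×(0.2705−0.031)] / (0.077−0.031)
   = 10.23 × 2.7075 / 0.046 = 602.1245

C$602.12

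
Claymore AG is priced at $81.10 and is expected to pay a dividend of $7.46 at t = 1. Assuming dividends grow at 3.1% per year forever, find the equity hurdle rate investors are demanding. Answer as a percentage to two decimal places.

Rearranging the constant-growth DDM: r = D₁/P₀ + g.
r = 7.4600 / 81.10 + 0.031 = 0.09199 + 0.031 = 0.12299

12.30%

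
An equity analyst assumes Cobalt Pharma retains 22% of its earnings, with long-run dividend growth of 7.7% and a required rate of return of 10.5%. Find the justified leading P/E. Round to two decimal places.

Payout ratio b = 1 − 0.22 = 0.78.
Justified leading P/E = b/(r−g) = 0.78/(0.105−0.077) = 27.8571

27.86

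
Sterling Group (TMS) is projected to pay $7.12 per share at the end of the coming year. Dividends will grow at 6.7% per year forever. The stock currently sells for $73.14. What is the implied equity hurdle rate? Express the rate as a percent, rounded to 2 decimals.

16.43%

Rearranging the constant-growth DDM: r = D₁/P₀ + g.
r = 7.1200 / 73.14 + 0.067 = 0.09735 + 0.067 = 0.16435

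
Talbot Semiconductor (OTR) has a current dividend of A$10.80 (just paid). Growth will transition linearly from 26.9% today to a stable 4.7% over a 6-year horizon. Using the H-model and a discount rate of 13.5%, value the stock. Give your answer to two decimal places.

A$210.23

H-model: P₀ = D₀[(1+g_L) + H(g_S−g_L)]/(r−g_L), with H = 6/2 = 3.
P₀ = 10.80 × [(1+0.047) + 3×(0.269−0.047)] / (0.135−0.047)
   = 10.80 × 1.7130 / 0.088 = 210.2318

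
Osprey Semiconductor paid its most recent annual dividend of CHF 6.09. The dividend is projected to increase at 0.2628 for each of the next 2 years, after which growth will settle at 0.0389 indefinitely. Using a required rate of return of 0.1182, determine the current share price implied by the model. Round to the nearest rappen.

CHF 116.40

Two-stage DDM. Project D₁…D_2 at 0.2628, terminal growth 0.0389, discount at r = 0.1182.
D_1 = 7.6905
D_2 = 9.7115
Terminal value at t=2: TV = D_3/(r−g) = 10.0893/(0.1182−0.0389) = 127.2293
P₀ = 7.6905/(1+0.1182)^1 + 9.7115/(1+0.1182)^2 + 127.2293/(1+0.1182)^2 = 116.3976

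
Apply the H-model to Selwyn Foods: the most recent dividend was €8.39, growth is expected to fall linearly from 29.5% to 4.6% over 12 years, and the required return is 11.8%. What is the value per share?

H-model: P₀ = D₀[(1+g_L) + H(g_S−g_L)]/(r−g_L), with H = 12/2 = 6.
P₀ = 8.39 × [(1+0.046) + 6×(0.295−0.046)] / (0.118−0.046)
   = 8.39 × 2.5400 / 0.072 = 295.9806

€295.98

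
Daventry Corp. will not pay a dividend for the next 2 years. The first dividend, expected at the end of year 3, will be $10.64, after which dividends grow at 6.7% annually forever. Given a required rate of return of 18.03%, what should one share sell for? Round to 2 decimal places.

Deferred-dividend DDM. At t=2 the remaining stream is a growing perpetuity with first payment D_3 = 10.64.
V_2 = D_3/(r−g) = 10.64/(0.1803−0.067) = 93.9100
P₀ = V_2/(1+r)^2 = 93.9100/(1+0.1803)^2 = 67.4104

$67.41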